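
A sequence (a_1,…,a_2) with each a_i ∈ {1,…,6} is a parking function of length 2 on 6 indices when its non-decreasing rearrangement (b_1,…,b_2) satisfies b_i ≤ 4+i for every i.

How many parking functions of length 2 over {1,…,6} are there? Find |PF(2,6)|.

35

Count = (6−2+1)·(6+1)^(2−1) = 5·7 = 35 (Pollak)
E.g. (6,2) → sorted (2,6): b_i ≤ 4+i ∀i, a PF.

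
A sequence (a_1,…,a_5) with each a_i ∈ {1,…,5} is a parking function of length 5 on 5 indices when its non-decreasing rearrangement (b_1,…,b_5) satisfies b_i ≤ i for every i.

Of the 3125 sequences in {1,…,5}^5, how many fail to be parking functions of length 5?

1829

|PF(5,5)| = 1·6^4 = 1·1296 = 1296
Example (5,1,5,4,4) → sorted (1,4,4,5,5): b_2=4>2, not a PF.
Total 3125; non-PF = 3125−1296 = 1829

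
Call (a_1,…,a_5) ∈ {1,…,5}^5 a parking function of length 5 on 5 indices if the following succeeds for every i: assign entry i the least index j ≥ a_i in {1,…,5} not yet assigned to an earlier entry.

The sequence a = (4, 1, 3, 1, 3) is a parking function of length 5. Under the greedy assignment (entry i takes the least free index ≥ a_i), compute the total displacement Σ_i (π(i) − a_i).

3

Σπ = 15 ({1..5} each once); Σa = 4+1+3+1+3 = 12; disp = 15−12 = 3.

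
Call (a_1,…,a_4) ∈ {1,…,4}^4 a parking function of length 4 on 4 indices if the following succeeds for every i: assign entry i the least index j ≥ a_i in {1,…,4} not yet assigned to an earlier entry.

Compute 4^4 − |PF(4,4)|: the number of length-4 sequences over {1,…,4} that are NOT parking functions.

131

|PF| = (4+1−4)·(4+1)^{4−1} = 1×125 = 125 (Konheim–Weiss)
One tuple (4,4,4,4) → sorted (4,4,4,4): b_1=4>1, not a PF.
4^4 − 125 = 256 − 125 = 131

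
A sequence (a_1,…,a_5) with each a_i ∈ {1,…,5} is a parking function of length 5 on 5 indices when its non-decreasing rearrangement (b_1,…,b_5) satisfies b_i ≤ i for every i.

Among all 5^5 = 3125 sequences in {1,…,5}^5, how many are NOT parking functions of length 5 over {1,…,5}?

1829

#PF = (5−5+1)·(5+1)^(5−1) = 1·1296 = 1296
E.g. (3,1,5,4,3) → sorted (1,3,3,4,5): b_2=3>2, not a PF.
So 3125 − 1296 = 1829 fail.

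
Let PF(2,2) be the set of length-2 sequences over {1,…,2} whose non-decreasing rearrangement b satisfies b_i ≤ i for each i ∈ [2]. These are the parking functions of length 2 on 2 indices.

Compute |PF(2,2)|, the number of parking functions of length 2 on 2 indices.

Count = (3−2)·3^(2−1) = 1·3 = 3 (Konheim–Weiss)
Check (1,2) → sorted (1,2): b_i ≤ i ∀i, a PF.

3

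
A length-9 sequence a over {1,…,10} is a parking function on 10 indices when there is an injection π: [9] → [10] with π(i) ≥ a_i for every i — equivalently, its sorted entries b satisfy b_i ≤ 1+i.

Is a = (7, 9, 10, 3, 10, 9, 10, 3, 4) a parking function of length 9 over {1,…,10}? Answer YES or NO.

NO

Order a: b = (3, 3, 4, 7, 9, 9, 10, 10, 10).
  b_1=3 > 2
  fails at i=1 ⇒ NO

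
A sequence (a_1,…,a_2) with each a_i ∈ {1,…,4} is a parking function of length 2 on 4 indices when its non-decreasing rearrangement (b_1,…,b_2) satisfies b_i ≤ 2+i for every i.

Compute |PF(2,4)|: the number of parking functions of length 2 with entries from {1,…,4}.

|PF(2,4)| = (4+1−2)·(4+1)^{2−1} = 3×5 = 15
One tuple (2,4) → sorted (2,4): b_i ≤ 2+i ∀i, a PF.

15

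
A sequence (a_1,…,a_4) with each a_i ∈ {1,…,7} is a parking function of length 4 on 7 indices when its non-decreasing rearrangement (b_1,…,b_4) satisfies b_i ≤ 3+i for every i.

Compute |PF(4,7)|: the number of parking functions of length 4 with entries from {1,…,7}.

2048

#PF = (7−4+1)·(7+1)^(4−1) = 4×512 = 2048 (Konheim–Weiss)
E.g. (1,1,5,1) → sorted (1,1,1,5): b_i ≤ 3+i ∀i, a PF.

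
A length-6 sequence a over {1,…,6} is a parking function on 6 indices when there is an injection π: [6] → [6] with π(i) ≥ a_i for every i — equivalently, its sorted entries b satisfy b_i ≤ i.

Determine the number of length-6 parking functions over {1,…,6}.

16807

Count = (6−6+1)·(6+1)^(6−1) = 1×16807 = 16807 (Pollak)
Example (5,2,4,4,1,3) → sorted (1,2,3,4,4,5): b_i ≤ i ∀i, a PF.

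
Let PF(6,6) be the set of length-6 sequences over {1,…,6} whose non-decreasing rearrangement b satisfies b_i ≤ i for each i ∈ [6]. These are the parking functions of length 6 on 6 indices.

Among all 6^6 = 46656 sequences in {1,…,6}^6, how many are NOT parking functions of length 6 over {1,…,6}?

|PF| = (7−6)·7^(6−1) = 1×16807 = 16807 (Pollak)
E.g. (6,3,3,5,6,3) → sorted (3,3,3,5,6,6): b_1=3>1, not a PF.
6^6 − 16807 = 46656 − 16807 = 29849

29849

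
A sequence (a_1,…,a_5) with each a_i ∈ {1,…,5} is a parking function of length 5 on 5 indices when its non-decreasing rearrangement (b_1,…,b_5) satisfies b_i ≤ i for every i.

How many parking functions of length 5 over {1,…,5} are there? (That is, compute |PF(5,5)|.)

1296

|PF(5,5)| = (5−5+1)·(5+1)^(5−1) = 1 · 1296 = 1296 [KW]
One tuple (5,1,2,2,2) → sorted (1,2,2,2,5): b_i ≤ i ∀i, a PF.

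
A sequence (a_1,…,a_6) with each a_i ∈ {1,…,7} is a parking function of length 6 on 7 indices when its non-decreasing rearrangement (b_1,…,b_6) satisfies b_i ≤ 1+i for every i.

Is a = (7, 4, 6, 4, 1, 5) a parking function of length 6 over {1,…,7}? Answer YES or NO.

Sorted: b = (1, 4, 4, 5, 6, 7).
  b_1=1 ≤ 2
  b_2=4 > 3
  fails at i=2 ⇒ NO

NO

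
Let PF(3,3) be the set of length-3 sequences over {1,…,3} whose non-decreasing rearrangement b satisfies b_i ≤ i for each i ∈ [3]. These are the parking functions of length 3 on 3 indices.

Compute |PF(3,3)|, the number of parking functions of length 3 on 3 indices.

|PF| = (4−3)·4^(3−1) = 1×16 = 16
Check (1,1,3) → sorted (1,1,3): b_i ≤ i ∀i, a PF.

16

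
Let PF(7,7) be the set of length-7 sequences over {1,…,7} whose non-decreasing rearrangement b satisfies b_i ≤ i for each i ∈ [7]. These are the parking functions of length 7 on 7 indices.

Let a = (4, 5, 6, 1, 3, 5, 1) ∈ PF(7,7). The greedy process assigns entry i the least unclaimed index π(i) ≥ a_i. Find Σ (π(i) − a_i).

3

Σπ = 28 ({1..7} each once); Σa = 4+5+6+1+3+5+1 = 25; disp = 28−25 = 3.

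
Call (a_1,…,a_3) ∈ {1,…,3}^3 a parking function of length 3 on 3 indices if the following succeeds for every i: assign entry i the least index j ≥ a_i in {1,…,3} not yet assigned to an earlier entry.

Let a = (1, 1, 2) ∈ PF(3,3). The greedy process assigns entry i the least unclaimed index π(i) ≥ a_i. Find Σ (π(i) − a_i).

2

Σπ(i) = 1+…+3 = 6; Σa = 1+1+2 = 4; disp = 6−4 = 2.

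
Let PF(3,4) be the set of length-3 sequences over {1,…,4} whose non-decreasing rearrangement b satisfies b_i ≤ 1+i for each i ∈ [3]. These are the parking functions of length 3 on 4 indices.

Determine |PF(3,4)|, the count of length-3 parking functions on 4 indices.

|PF(3,4)| = 2·5^2 = 2·25 = 50 (Konheim–Weiss)
One tuple (3,1,2) → sorted (1,2,3): b_i ≤ 1+i ∀i, a PF.

50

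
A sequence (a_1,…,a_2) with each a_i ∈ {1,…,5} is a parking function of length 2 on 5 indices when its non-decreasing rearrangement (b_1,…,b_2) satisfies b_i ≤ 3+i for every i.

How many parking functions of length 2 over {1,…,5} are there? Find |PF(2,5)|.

#PF = (6−2)·6^(2−1) = 4·6 = 24
One tuple (3,2) → sorted (2,3): b_i ≤ 3+i ∀i, a PF.

24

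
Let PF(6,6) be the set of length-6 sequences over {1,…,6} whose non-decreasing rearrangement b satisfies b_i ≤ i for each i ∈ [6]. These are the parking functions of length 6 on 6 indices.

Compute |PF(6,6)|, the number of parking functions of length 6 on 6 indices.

16807

|PF(6,6)| = 1·7^5 = 1·16807 = 16807 [KW]
Check (4,5,1,1,1,6) → sorted (1,1,1,4,5,6): b_i ≤ i ∀i, a PF.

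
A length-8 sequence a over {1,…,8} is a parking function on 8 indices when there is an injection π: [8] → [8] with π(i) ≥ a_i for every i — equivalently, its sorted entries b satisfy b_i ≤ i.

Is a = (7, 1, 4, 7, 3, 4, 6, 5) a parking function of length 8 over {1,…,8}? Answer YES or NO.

Rearranged: b = (1, 3, 4, 4, 5, 6, 7, 7).
  b_1=1 ≤ 1
  b_2=3 > 2
  fails at i=2 ⇒ NO

NO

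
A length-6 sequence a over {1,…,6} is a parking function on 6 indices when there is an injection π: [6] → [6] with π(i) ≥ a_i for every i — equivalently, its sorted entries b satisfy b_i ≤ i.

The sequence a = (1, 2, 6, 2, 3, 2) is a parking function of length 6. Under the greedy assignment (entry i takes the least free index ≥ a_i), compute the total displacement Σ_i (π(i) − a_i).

5

Σπ = 21 ({1..6} each once); Σa = 1+2+6+2+3+2 = 16; disp = 21−16 = 5.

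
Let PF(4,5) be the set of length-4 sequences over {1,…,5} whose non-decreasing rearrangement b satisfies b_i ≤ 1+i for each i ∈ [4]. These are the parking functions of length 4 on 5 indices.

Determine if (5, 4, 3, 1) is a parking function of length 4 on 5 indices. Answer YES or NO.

YES

Rearranged: b = (1, 3, 4, 5).
  b_1=1 ≤ 2
  b_2=3 ≤ 3
  b_3=4 ≤ 4
  b_4=5 ≤ 5
All bounds hold ⇒ YES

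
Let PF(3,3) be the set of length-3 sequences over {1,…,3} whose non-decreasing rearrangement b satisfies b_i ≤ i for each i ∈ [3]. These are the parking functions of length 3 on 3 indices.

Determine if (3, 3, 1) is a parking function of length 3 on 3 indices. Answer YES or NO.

Sorted: b = (1, 3, 3).
  b_1=1 ≤ 1
  b_2=3 > 2
  fails at i=2 ⇒ NO

NO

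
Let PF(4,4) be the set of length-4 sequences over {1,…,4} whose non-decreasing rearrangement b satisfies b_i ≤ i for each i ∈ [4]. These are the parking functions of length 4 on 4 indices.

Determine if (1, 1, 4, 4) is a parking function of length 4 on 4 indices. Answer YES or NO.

Order a: b = (1, 1, 4, 4).
  b_1=1 ≤ 1
  b_2=1 ≤ 2
  b_3=4 > 3
  fails at i=3 ⇒ NO

NO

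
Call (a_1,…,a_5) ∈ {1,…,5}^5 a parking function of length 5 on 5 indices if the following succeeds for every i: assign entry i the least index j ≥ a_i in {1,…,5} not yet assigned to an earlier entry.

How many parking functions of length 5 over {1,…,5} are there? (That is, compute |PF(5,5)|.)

1296

|PF(5,5)| = (6−5)·6^(5−1) = 1·1296 = 1296 (Konheim–Weiss)
One tuple (1,1,1,5,3) → sorted (1,1,1,3,5): b_i ≤ i ∀i, a PF.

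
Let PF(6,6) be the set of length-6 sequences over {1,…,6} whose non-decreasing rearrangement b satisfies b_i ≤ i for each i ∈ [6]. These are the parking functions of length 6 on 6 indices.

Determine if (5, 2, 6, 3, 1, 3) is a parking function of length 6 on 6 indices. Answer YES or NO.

Order a: b = (1, 2, 3, 3, 5, 6).
  b_1=1 ≤ 1
  b_2=2 ≤ 2
  b_3=3 ≤ 3
  b_4=3 ≤ 4
  b_5=5 ≤ 5
  b_6=6 ≤ 6
All bounds hold ⇒ YES

YES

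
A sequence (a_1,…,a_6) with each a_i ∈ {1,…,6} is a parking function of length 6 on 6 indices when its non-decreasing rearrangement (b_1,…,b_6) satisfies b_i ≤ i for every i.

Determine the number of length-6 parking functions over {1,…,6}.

Count = 1·7^5 = 1·16807 = 16807
Example (1,2,3,4,2,3) → sorted (1,2,2,3,3,4): b_i ≤ i ∀i, a PF.

16807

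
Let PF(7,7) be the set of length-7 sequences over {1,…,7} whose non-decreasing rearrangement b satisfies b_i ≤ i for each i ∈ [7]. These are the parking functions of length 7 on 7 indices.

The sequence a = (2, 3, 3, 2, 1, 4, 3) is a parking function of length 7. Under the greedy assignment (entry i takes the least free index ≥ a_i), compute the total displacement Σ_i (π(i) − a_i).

Σπ = 28 ({1..7} each once); Σa = 2+3+3+2+1+4+3 = 18; disp = 28−18 = 10.

10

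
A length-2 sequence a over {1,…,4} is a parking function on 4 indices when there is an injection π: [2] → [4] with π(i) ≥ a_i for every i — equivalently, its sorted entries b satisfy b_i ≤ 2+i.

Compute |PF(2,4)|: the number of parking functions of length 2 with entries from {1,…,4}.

15

|PF| = (4+1−2)·(4+1)^{2−1} = 3 · 5 = 15 (Konheim–Weiss)
Example (4,3) → sorted (3,4): b_i ≤ 2+i ∀i, a PF.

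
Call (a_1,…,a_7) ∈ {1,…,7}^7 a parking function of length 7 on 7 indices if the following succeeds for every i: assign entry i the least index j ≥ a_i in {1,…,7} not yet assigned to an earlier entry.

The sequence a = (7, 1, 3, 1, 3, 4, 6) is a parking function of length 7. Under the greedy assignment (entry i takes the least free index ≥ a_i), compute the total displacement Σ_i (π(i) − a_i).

Σπ = 7·8/2 = 28 (π permutes [7]); Σa = 7+1+3+1+3+4+6 = 25; disp = 28−25 = 3.

3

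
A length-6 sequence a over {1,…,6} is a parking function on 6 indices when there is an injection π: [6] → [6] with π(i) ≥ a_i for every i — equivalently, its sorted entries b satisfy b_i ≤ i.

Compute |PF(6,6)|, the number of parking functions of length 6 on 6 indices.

16807

|PF| = (6+1−6)·(6+1)^{6−1} = 1 · 16807 = 16807 (Pollak)
One tuple (1,2,2,2,4,6) → sorted (1,2,2,2,4,6): b_i ≤ i ∀i, a PF.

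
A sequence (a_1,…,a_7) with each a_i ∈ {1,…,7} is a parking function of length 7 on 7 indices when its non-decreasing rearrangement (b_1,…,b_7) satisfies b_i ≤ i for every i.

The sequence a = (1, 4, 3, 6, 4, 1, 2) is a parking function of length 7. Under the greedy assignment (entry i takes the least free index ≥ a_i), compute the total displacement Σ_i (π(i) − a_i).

7

Σπ = 7·8/2 = 28 (π permutes [7]); Σa = 1+4+3+6+4+1+2 = 21; disp = 28−21 = 7.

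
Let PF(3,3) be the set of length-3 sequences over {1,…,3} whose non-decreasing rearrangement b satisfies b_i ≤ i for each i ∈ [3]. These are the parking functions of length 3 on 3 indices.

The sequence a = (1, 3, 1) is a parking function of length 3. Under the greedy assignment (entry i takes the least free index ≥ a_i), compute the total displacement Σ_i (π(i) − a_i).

Σπ = 3·4/2 = 6 (π permutes [3]); Σa = 1+3+1 = 5; disp = 6−5 = 1.

1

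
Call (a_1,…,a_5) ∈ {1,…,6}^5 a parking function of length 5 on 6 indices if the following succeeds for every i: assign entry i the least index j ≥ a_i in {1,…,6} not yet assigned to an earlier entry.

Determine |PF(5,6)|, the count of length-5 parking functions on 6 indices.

#PF = (7−5)·7^(5−1) = 2×2401 = 4802 (Pollak)
Example (1,6,3,4,4) → sorted (1,3,4,4,6): b_i ≤ 1+i ∀i, a PF.

4802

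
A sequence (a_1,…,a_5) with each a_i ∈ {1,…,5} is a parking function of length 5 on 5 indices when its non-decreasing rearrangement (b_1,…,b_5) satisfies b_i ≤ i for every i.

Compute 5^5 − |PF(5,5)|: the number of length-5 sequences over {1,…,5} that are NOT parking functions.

#PF = (5+1−5)·(5+1)^{5−1} = 1×1296 = 1296 (Pollak)
E.g. (5,5,2,4,5) → sorted (2,4,5,5,5): b_1=2>1, not a PF.
So 3125 − 1296 = 1829 fail.

1829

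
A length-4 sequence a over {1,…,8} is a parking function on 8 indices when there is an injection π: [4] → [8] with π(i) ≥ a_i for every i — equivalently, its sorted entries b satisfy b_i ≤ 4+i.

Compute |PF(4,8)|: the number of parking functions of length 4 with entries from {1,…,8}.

3645

Count = (8−4+1)·(8+1)^(4−1) = 5·729 = 3645 (Pollak)
Check (8,6,5,5) → sorted (5,5,6,8): b_i ≤ 4+i ∀i, a PF.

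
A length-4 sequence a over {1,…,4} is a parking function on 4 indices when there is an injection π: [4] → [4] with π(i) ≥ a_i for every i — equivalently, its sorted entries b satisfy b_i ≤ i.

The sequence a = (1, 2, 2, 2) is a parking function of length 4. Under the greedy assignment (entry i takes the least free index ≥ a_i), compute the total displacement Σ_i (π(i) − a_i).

3

Σπ = 4·5/2 = 10 (π permutes [4]); Σa = 1+2+2+2 = 7; disp = 10−7 = 3.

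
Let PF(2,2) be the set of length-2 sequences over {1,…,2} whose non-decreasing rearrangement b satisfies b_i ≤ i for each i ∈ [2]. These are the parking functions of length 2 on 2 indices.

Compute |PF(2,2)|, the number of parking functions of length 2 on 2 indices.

#PF = (2−2+1)·(2+1)^(2−1) = 1 · 3 = 3
E.g. (2,1) → sorted (1,2): b_i ≤ i ∀i, a PF.

3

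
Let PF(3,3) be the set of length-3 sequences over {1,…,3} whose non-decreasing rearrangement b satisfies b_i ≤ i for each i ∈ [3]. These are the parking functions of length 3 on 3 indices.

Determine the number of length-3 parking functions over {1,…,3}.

16

#PF = 1·4^2 = 1×16 = 16 (Pollak)
Check (2,1,1) → sorted (1,1,2): b_i ≤ i ∀i, a PF.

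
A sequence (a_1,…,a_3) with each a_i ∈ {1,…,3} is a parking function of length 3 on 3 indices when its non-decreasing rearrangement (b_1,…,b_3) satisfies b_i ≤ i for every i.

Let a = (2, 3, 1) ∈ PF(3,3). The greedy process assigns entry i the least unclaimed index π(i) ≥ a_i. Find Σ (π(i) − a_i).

Σπ(i) = 1+…+3 = 6; Σa = 2+3+1 = 6; disp = 6−6 = 0.

0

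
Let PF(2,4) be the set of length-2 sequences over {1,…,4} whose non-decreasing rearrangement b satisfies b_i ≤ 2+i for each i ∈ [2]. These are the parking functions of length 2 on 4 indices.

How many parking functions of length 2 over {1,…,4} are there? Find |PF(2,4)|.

15

|PF(2,4)| = (4−2+1)·(4+1)^(2−1) = 3×5 = 15 [KW]
One tuple (2,3) → sorted (2,3): b_i ≤ 2+i ∀i, a PF.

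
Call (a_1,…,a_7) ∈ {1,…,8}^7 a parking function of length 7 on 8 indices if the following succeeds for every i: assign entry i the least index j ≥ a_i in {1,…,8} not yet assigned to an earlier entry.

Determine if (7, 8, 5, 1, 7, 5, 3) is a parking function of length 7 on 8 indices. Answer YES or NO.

NO

Rearranged: b = (1, 3, 5, 5, 7, 7, 8).
  b_1=1 ≤ 2
  b_2=3 ≤ 3
  b_3=5 > 4
  fails at i=3 ⇒ NO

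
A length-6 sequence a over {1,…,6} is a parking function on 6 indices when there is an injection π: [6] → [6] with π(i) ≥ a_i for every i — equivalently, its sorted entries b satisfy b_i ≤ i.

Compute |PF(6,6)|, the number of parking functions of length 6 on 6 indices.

|PF(6,6)| = (6+1−6)·(6+1)^{6−1} = 1 · 16807 = 16807 [KW]
One tuple (2,5,6,4,2,1) → sorted (1,2,2,4,5,6): b_i ≤ i ∀i, a PF.

16807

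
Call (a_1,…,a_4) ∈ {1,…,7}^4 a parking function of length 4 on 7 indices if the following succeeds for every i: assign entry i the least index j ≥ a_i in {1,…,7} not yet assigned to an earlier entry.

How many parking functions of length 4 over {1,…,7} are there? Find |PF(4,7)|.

2048

#PF = (7+1−4)·(7+1)^{4−1} = 4×512 = 2048
One tuple (2,3,7,1) → sorted (1,2,3,7): b_i ≤ 3+i ∀i, a PF.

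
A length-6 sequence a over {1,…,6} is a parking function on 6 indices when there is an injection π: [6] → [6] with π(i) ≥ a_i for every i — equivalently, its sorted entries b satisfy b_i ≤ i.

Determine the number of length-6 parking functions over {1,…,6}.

16807

#PF = (6−6+1)·(6+1)^(6−1) = 1·16807 = 16807 (Pollak)
E.g. (3,6,3,2,3,1) → sorted (1,2,3,3,3,6): b_i ≤ i ∀i, a PF.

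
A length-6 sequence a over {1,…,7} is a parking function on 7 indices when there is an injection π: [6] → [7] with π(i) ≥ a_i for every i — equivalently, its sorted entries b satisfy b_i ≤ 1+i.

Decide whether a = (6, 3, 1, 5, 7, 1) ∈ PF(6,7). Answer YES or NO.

Sorted: b = (1, 1, 3, 5, 6, 7).
  b_1=1 ≤ 2
  b_2=1 ≤ 3
  b_3=3 ≤ 4
  b_4=5 ≤ 5
  b_5=6 ≤ 6
  b_6=7 ≤ 7
All bounds hold ⇒ YES

YES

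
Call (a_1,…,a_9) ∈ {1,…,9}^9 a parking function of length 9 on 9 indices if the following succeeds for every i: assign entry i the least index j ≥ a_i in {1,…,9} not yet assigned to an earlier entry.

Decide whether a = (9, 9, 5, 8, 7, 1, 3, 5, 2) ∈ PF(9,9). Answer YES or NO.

NO

Order a: b = (1, 2, 3, 5, 5, 7, 8, 9, 9).
  b_1=1 ≤ 1
  b_2=2 ≤ 2
  b_3=3 ≤ 3
  b_4=5 > 4
  fails at i=4 ⇒ NO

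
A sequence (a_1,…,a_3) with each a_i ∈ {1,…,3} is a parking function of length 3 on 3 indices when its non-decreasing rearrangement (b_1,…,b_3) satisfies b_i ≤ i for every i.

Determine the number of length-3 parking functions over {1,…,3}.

#PF = (3+1−3)·(3+1)^{3−1} = 1·16 = 16 [KW]
Example (2,1,3) → sorted (1,2,3): b_i ≤ i ∀i, a PF.

16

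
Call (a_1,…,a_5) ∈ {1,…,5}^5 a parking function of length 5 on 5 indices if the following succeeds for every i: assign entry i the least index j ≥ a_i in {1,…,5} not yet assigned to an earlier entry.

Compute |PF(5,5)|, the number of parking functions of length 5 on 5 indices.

#PF = (5−5+1)·(5+1)^(5−1) = 1 · 1296 = 1296 (Konheim–Weiss)
E.g. (3,3,4,1,2) → sorted (1,2,3,3,4): b_i ≤ i ∀i, a PF.

1296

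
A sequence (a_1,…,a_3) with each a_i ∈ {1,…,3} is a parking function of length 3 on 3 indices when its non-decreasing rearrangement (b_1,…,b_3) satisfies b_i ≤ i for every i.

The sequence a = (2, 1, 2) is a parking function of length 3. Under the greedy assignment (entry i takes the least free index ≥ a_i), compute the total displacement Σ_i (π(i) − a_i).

Σπ(i) = 1+…+3 = 6; Σa = 2+1+2 = 5; disp = 6−5 = 1.

1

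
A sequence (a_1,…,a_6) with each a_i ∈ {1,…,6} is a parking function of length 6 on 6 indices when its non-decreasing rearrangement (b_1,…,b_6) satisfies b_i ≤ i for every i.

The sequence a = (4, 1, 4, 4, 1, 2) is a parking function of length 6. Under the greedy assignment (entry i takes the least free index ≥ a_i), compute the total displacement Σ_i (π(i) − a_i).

Σπ(i) = 1+…+6 = 21; Σa = 4+1+4+4+1+2 = 16; disp = 21−16 = 5.

5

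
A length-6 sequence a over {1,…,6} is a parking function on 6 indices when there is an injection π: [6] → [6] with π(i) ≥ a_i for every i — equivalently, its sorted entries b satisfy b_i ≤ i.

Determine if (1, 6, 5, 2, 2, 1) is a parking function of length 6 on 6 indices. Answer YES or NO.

Rearranged: b = (1, 1, 2, 2, 5, 6).
  b_1=1 ≤ 1
  b_2=1 ≤ 2
  b_3=2 ≤ 3
  b_4=2 ≤ 4
  b_5=5 ≤ 5
  b_6=6 ≤ 6
All bounds hold ⇒ YES

YES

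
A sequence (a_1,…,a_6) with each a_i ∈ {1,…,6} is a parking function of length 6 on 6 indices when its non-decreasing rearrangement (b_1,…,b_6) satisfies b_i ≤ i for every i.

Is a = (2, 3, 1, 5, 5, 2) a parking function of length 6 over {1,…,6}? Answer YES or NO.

Rearranged: b = (1, 2, 2, 3, 5, 5).
  b_1=1 ≤ 1
  b_2=2 ≤ 2
  b_3=2 ≤ 3
  b_4=3 ≤ 4
  b_5=5 ≤ 5
  b_6=5 ≤ 6
All bounds hold ⇒ YES

YES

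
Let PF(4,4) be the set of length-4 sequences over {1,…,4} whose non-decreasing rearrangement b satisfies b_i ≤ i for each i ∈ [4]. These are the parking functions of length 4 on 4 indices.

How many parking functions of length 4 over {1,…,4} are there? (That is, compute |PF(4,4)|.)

125

#PF = 1·5^3 = 1×125 = 125 (Pollak)
E.g. (3,1,1,3) → sorted (1,1,3,3): b_i ≤ i ∀i, a PF.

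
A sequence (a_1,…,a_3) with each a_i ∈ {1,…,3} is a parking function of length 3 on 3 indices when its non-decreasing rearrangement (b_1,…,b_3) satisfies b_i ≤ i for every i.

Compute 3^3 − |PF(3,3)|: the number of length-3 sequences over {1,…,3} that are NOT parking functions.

11

|PF(3,3)| = (3−3+1)·(3+1)^(3−1) = 1·16 = 16 (Konheim–Weiss)
Example (3,3,1) → sorted (1,3,3): b_2=3>2, not a PF.
Total 27; non-PF = 27−16 = 11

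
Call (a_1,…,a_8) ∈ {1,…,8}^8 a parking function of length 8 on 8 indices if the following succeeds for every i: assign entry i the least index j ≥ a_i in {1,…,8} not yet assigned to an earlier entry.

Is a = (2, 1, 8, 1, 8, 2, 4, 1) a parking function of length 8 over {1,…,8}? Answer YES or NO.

Rearranged: b = (1, 1, 1, 2, 2, 4, 8, 8).
  b_1=1 ≤ 1
  b_2=1 ≤ 2
  b_3=1 ≤ 3
  b_4=2 ≤ 4
  b_5=2 ≤ 5
  b_6=4 ≤ 6
  b_7=8 > 7
  fails at i=7 ⇒ NO

NO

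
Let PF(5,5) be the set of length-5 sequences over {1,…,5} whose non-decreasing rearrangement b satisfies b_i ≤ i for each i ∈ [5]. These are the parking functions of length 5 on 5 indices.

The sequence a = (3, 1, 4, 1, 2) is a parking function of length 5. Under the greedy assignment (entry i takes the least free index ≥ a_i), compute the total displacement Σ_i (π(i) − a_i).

4

Σπ(i) = 1+…+5 = 15; Σa = 3+1+4+1+2 = 11; disp = 15−11 = 4.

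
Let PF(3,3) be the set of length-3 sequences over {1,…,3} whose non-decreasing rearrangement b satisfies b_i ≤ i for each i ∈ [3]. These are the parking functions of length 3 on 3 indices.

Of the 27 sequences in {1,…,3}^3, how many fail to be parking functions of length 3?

|PF| = (3+1−3)·(3+1)^{3−1} = 1·16 = 16
Check (3,3,2) → sorted (2,3,3): b_1=2>1, not a PF.
3^3 − 16 = 27 − 16 = 11

11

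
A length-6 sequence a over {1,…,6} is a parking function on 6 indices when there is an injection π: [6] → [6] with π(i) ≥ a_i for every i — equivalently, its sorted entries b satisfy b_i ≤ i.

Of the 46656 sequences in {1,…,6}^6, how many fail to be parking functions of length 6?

|PF(6,6)| = (6−6+1)·(6+1)^(6−1) = 1·16807 = 16807 (Konheim–Weiss)
One tuple (6,4,6,4,5,5) → sorted (4,4,5,5,6,6): b_1=4>1, not a PF.
Total 46656; non-PF = 46656−16807 = 29849

29849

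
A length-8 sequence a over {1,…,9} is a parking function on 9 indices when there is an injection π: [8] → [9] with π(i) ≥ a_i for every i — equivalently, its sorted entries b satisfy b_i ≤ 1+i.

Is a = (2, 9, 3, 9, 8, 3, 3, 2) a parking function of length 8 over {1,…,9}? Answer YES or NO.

NO

Sorted: b = (2, 2, 3, 3, 3, 8, 9, 9).
  b_1=2 ≤ 2
  b_2=2 ≤ 3
  b_3=3 ≤ 4
  b_4=3 ≤ 5
  b_5=3 ≤ 6
  b_6=8 > 7
  fails at i=6 ⇒ NO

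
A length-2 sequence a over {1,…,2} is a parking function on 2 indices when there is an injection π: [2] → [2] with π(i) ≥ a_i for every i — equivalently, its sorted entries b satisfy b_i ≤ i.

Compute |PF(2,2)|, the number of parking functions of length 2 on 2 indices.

|PF| = (2+1−2)·(2+1)^{2−1} = 1·3 = 3 (Konheim–Weiss)
One tuple (1,2) → sorted (1,2): b_i ≤ i ∀i, a PF.

3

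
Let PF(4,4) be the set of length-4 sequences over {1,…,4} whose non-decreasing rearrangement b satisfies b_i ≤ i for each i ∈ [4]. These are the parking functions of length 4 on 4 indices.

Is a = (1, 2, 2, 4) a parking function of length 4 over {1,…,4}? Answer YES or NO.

Order a: b = (1, 2, 2, 4).
  b_1=1 ≤ 1
  b_2=2 ≤ 2
  b_3=2 ≤ 3
  b_4=4 ≤ 4
All bounds hold ⇒ YES

YES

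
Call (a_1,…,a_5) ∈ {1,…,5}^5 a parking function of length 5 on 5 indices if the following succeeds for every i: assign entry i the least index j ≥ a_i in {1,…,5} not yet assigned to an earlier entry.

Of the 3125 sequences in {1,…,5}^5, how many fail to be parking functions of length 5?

1829

|PF| = (6−5)·6^(5−1) = 1·1296 = 1296
Check (3,4,3,5,5) → sorted (3,3,4,5,5): b_1=3>1, not a PF.
5^5 − 1296 = 3125 − 1296 = 1829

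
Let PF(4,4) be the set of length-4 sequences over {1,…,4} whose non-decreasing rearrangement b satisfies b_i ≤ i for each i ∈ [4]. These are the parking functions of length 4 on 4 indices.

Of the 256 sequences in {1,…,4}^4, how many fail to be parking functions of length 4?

131

Count = 1·5^3 = 1·125 = 125 (Pollak)
Example (1,4,4,3) → sorted (1,3,4,4): b_2=3>2, not a PF.
Total 256; non-PF = 256−125 = 131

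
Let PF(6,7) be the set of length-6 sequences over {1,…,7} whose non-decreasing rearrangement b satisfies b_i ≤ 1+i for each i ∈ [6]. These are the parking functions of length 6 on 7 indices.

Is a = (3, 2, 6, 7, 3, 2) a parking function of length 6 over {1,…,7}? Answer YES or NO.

Order a: b = (2, 2, 3, 3, 6, 7).
  b_1=2 ≤ 2
  b_2=2 ≤ 3
  b_3=3 ≤ 4
  b_4=3 ≤ 5
  b_5=6 ≤ 6
  b_6=7 ≤ 7
All bounds hold ⇒ YES

YES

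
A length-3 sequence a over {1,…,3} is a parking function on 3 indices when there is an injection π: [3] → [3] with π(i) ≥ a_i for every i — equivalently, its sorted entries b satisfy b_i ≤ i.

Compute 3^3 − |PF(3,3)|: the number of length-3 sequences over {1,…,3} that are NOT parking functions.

#PF = (3+1−3)·(3+1)^{3−1} = 1×16 = 16
One tuple (2,2,2) → sorted (2,2,2): b_1=2>1, not a PF.
Total 27; non-PF = 27−16 = 11

11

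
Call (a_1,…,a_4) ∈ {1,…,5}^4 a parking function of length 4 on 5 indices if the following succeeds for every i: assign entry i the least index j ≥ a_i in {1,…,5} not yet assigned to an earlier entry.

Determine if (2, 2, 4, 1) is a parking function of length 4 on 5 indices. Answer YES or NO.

YES

Order a: b = (1, 2, 2, 4).
  b_1=1 ≤ 2
  b_2=2 ≤ 3
  b_3=2 ≤ 4
  b_4=4 ≤ 5
All bounds hold ⇒ YES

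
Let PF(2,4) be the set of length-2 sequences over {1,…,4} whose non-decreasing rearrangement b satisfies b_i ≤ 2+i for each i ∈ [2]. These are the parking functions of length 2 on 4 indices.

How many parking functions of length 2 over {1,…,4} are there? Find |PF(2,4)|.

#PF = (5−2)·5^(2−1) = 3·5 = 15 [KW]
One tuple (1,2) → sorted (1,2): b_i ≤ 2+i ∀i, a PF.

15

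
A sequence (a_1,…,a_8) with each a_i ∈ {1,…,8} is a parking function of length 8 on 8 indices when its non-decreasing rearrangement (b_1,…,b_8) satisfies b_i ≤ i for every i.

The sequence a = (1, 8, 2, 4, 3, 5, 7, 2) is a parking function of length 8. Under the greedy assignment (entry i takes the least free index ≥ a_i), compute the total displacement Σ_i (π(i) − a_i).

Σπ = 36 ({1..8} each once); Σa = 1+8+2+4+3+5+7+2 = 32; disp = 36−32 = 4.

4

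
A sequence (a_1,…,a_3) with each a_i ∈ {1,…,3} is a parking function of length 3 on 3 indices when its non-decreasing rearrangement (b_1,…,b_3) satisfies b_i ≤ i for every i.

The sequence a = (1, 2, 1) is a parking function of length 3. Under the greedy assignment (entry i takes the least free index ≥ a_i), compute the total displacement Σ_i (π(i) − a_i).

Σπ(i) = 1+…+3 = 6; Σa = 1+2+1 = 4; disp = 6−4 = 2.

2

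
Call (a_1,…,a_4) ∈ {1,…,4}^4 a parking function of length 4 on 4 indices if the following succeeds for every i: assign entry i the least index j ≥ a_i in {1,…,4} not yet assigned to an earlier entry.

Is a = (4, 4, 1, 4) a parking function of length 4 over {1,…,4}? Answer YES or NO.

NO

Sorted: b = (1, 4, 4, 4).
  b_1=1 ≤ 1
  b_2=4 > 2
  fails at i=2 ⇒ NO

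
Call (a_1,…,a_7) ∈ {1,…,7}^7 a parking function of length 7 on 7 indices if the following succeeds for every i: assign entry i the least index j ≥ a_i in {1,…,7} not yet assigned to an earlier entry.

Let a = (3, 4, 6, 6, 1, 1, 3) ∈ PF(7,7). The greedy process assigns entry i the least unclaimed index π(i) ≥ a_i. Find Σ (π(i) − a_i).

4

Σπ = 7·8/2 = 28 (π permutes [7]); Σa = 3+4+6+6+1+1+3 = 24; disp = 28−24 = 4.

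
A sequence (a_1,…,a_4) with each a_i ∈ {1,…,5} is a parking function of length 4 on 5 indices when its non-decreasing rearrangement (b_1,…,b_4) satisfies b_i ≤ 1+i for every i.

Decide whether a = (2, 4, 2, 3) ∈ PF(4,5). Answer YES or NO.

YES

Rearranged: b = (2, 2, 3, 4).
  b_1=2 ≤ 2
  b_2=2 ≤ 3
  b_3=3 ≤ 4
  b_4=4 ≤ 5
All bounds hold ⇒ YES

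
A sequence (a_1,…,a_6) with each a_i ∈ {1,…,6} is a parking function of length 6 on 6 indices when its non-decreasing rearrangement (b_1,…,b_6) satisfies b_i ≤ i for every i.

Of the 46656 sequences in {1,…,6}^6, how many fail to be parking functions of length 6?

29849

#PF = (6−6+1)·(6+1)^(6−1) = 1·16807 = 16807
Example (2,6,5,5,5,4) → sorted (2,4,5,5,5,6): b_1=2>1, not a PF.
So 46656 − 16807 = 29849 fail.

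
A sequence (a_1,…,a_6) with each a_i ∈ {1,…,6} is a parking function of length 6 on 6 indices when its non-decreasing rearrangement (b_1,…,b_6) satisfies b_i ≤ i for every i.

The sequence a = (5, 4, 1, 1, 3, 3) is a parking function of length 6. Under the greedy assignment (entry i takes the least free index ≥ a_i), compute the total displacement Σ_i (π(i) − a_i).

Σπ = 6·7/2 = 21 (π permutes [6]); Σa = 5+4+1+1+3+3 = 17; disp = 21−17 = 4.

4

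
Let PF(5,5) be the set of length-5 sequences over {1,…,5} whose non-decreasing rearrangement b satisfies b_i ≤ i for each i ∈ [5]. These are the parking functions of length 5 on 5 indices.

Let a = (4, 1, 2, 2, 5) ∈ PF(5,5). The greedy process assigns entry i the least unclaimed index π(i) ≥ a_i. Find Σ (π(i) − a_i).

Σπ(i) = 1+…+5 = 15; Σa = 4+1+2+2+5 = 14; disp = 15−14 = 1.

1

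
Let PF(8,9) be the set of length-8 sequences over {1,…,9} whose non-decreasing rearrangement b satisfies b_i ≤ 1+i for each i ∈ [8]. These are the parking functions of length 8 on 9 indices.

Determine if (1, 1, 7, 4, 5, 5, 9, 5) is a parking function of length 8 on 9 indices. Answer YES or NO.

Rearranged: b = (1, 1, 4, 5, 5, 5, 7, 9).
  b_1=1 ≤ 2
  b_2=1 ≤ 3
  b_3=4 ≤ 4
  b_4=5 ≤ 5
  b_5=5 ≤ 6
  b_6=5 ≤ 7
  b_7=7 ≤ 8
  b_8=9 ≤ 9
All bounds hold ⇒ YES

YES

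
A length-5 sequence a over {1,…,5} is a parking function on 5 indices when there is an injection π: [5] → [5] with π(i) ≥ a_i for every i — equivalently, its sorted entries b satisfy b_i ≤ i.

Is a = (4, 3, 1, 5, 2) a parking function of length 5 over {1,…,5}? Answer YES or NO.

YES

Sorted: b = (1, 2, 3, 4, 5).
  b_1=1 ≤ 1
  b_2=2 ≤ 2
  b_3=3 ≤ 3
  b_4=4 ≤ 4
  b_5=5 ≤ 5
All bounds hold ⇒ YES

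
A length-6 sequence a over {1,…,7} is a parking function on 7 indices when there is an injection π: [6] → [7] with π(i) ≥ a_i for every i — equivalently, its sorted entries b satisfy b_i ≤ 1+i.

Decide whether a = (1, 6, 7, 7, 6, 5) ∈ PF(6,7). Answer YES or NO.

Sorted: b = (1, 5, 6, 6, 7, 7).
  b_1=1 ≤ 2
  b_2=5 > 3
  fails at i=2 ⇒ NO

NO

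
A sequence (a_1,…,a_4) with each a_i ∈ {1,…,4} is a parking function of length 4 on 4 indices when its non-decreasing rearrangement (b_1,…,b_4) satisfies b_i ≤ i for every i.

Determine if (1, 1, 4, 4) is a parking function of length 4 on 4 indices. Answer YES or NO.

NO

Sorted: b = (1, 1, 4, 4).
  b_1=1 ≤ 1
  b_2=1 ≤ 2
  b_3=4 > 3
  fails at i=3 ⇒ NO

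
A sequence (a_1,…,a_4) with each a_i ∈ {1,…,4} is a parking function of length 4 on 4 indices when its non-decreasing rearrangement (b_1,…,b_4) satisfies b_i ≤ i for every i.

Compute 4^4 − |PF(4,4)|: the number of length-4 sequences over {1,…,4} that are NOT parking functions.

131

|PF(4,4)| = (4+1−4)·(4+1)^{4−1} = 1·125 = 125 [KW]
E.g. (4,4,4,2) → sorted (2,4,4,4): b_1=2>1, not a PF.
Total 256; non-PF = 256−125 = 131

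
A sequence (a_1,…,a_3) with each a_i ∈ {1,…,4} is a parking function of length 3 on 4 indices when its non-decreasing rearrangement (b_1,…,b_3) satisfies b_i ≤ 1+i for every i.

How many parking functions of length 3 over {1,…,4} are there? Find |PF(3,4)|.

|PF(3,4)| = (4+1−3)·(4+1)^{3−1} = 2·25 = 50 (Pollak)
E.g. (2,1,1) → sorted (1,1,2): b_i ≤ 1+i ∀i, a PF.

50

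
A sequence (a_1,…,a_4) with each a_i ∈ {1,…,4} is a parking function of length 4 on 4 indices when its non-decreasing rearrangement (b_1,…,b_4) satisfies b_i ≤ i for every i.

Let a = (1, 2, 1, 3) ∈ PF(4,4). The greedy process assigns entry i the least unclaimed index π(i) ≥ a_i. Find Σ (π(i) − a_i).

3

Σπ = 10 ({1..4} each once); Σa = 1+2+1+3 = 7; disp = 10−7 = 3.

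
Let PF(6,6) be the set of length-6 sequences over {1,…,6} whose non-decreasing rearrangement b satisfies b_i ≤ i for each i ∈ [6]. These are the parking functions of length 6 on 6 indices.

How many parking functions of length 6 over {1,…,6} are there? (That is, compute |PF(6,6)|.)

16807

|PF| = (6−6+1)·(6+1)^(6−1) = 1×16807 = 16807
Example (2,6,2,1,4,4) → sorted (1,2,2,4,4,6): b_i ≤ i ∀i, a PF.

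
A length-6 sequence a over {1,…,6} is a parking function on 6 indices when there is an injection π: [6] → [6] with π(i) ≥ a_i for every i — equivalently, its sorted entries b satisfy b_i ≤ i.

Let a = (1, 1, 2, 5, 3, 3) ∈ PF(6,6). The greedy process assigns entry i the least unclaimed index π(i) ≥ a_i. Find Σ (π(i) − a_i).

6

Σπ = 6·7/2 = 21 (π permutes [6]); Σa = 1+1+2+5+3+3 = 15; disp = 21−15 = 6.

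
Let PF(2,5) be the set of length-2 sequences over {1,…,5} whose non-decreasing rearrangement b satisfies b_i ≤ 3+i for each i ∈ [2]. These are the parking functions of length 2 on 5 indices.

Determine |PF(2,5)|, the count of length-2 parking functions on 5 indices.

Count = (5−2+1)·(5+1)^(2−1) = 4 · 6 = 24 [KW]
E.g. (2,1) → sorted (1,2): b_i ≤ 3+i ∀i, a PF.

24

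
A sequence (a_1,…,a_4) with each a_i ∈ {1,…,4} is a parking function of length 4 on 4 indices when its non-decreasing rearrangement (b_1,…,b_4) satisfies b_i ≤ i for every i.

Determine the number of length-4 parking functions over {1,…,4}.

125

Count = (4−4+1)·(4+1)^(4−1) = 1 · 125 = 125 (Pollak)
Check (1,2,1,4) → sorted (1,1,2,4): b_i ≤ i ∀i, a PF.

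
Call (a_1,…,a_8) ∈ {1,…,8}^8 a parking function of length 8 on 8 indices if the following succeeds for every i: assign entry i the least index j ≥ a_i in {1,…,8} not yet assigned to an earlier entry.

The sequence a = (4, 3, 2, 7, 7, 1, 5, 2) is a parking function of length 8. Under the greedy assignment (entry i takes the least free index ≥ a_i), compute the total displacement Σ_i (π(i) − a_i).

Σπ = 8·9/2 = 36 (π permutes [8]); Σa = 4+3+2+7+7+1+5+2 = 31; disp = 36−31 = 5.

5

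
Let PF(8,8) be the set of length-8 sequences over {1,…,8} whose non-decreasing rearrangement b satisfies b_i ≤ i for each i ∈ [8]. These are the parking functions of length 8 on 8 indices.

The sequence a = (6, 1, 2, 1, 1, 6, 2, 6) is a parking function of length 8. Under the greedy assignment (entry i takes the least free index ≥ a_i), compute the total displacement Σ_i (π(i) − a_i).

11

Σπ = 36 ({1..8} each once); Σa = 6+1+2+1+1+6+2+6 = 25; disp = 36−25 = 11.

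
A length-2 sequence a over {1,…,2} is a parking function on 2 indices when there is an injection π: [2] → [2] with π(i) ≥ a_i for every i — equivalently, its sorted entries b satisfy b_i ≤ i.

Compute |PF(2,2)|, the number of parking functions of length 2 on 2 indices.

3

Count = (3−2)·3^(2−1) = 1 · 3 = 3 [KW]
Check (1,2) → sorted (1,2): b_i ≤ i ∀i, a PF.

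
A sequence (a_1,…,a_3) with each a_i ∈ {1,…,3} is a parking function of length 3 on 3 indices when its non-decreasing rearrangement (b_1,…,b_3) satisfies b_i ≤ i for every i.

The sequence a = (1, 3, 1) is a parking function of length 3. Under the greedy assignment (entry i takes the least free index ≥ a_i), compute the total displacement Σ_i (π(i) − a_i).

1

Σπ = 6 ({1..3} each once); Σa = 1+3+1 = 5; disp = 6−5 = 1.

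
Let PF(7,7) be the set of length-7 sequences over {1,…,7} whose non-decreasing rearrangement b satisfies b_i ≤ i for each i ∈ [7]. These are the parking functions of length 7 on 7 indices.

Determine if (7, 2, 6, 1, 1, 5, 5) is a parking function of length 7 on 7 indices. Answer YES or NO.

Rearranged: b = (1, 1, 2, 5, 5, 6, 7).
  b_1=1 ≤ 1
  b_2=1 ≤ 2
  b_3=2 ≤ 3
  b_4=5 > 4
  fails at i=4 ⇒ NO

NO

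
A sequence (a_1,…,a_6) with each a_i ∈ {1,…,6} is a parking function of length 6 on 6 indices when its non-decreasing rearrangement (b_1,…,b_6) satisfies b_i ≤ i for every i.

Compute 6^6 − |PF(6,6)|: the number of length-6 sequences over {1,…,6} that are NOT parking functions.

|PF| = (6+1−6)·(6+1)^{6−1} = 1 · 16807 = 16807
Example (3,5,2,6,6,3) → sorted (2,3,3,5,6,6): b_1=2>1, not a PF.
Total 46656; non-PF = 46656−16807 = 29849

29849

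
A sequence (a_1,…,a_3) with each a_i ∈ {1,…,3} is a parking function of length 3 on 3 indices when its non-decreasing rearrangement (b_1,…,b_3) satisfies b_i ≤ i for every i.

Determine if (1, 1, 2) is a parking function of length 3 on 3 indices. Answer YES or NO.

Order a: b = (1, 1, 2).
  b_1=1 ≤ 1
  b_2=1 ≤ 2
  b_3=2 ≤ 3
All bounds hold ⇒ YES

YES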